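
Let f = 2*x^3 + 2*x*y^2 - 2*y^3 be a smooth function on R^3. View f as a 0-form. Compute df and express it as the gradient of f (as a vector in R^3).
df = (6*x^2 + 2*y^2) dx + (2*y*(2*x - 3*y)) dy + (0) dz; grad f = (6*x^2 + 2*y^2, 2*y*(2*x - 3*y), 0)

For a 0-form f, d f = (∂f/∂x) dx + (∂f/∂y) dy + (∂f/∂z) dz. The components of the vector representation are exactly the entries of grad f in Cartesian coordinates:
  ∂f/∂x = 6*x^2 + 2*y^2
  ∂f/∂y = 2*y*(2*x - 3*y)
  ∂f/∂z = 0.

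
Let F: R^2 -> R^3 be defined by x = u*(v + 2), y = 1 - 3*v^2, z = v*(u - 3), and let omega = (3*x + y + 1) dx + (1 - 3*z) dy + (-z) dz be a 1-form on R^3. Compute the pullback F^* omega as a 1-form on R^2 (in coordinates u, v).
F^* omega = (2*u*v^2 + 12*u*v + 12*u - 3*v^3 - 3*v^2 + 2*v + 4) du + (2*u^2*v + 6*u^2 + 15*u*v^2 + 6*u*v + 2*u - 54*v^2 - 15*v) dv

Using F^*(f dg) = (f ∘ F) d(g ∘ F), substitute each coordinate x_i by F_i(u, v) in f_i, and replace dx_i by d F_i = (∂F_i/∂u) du + (∂F_i/∂v) dv.
  For the x component: f_1(F) = 3*u*v + 6*u - 3*v^2 + 2; d F_1 = (v + 2) du + (u) dv
  For the y component: f_2(F) = -3*u*v + 9*v + 1; d F_2 = (0) du + (-6*v) dv
  For the z component: f_3(F) = v*(3 - u); d F_3 = (v) du + (u - 3) dv
Combining and collecting du, dv coefficients:
  coeff of du: 2*u*v^2 + 12*u*v + 12*u - 3*v^3 - 3*v^2 + 2*v + 4
  coeff of dv: 2*u^2*v + 6*u^2 + 15*u*v^2 + 6*u*v + 2*u - 54*v^2 - 15*v
F^* omega = (2*u*v^2 + 12*u*v + 12*u - 3*v^3 - 3*v^2 + 2*v + 4) du + (2*u^2*v + 6*u^2 + 15*u*v^2 + 6*u*v + 2*u - 54*v^2 - 15*v) dv.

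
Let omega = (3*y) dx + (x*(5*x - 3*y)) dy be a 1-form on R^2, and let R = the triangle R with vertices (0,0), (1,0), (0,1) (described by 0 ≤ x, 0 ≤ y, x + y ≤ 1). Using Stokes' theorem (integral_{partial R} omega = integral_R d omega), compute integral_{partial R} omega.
integral_(partial R) omega = -1/3

Stokes: integral_partial_R omega = integral_R d omega with d omega = (∂Q/∂x - ∂P/∂y) dx ∧ dy.
  ∂Q/∂x = 10*x - 3*y
  ∂P/∂y = 3
  integrand = ∂Q/∂x - ∂P/∂y = 10*x - 3*y - 3.
Integrating over R: integral_0^1 integral_0^{1-x} (10*x - 3*y - 3) dy dx = -1/3.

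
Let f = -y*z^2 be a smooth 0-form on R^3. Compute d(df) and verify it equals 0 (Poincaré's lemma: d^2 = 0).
d(df) = 0

Step 1: df = sum_i (∂f/∂x_i) dx_i = (0) dx + (-z^2) dy + (-2*y*z) dz.
Step 2: Apply d again. Using the 1-form formula, the coefficient of dx ∧ dy in d(df) is ∂^2 f/∂x ∂y - ∂^2 f/∂y ∂x = (0) - (0) = 0 (equality of mixed partials for smooth f).
Similarly for dx ∧ dz and dy ∧ dz — all coefficients vanish. So d(df) = 0.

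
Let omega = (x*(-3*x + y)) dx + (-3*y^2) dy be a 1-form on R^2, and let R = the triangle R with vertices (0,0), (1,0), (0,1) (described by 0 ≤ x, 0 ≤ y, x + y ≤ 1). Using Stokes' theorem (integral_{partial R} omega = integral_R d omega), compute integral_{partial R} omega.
integral_(partial R) omega = -1/6

Stokes: integral_partial_R omega = integral_R d omega with d omega = (∂Q/∂x - ∂P/∂y) dx ∧ dy.
  ∂Q/∂x = 0
  ∂P/∂y = x
  integrand = ∂Q/∂x - ∂P/∂y = -x.
Integrating over R: integral_0^1 integral_0^{1-x} (-x) dy dx = -1/6.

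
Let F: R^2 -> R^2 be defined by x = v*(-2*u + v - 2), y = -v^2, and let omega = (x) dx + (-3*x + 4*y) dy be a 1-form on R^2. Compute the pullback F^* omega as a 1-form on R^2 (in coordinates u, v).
F^* omega = (2*v^2*(2*u - v + 2)) du + (2*v*(2*u^2 - 9*u*v + 4*u + 8*v^2 - 9*v + 2)) dv

Using F^*(f dg) = (f ∘ F) d(g ∘ F), substitute each coordinate x_i by F_i(u, v) in f_i, and replace dx_i by d F_i = (∂F_i/∂u) du + (∂F_i/∂v) dv.
  For the x component: f_1(F) = v*(-2*u + v - 2); d F_1 = (-2*v) du + (-2*u + 2*v - 2) dv
  For the y component: f_2(F) = v*(6*u - 7*v + 6); d F_2 = (0) du + (-2*v) dv
Combining and collecting du, dv coefficients:
  coeff of du: 2*v^2*(2*u - v + 2)
  coeff of dv: 2*v*(2*u^2 - 9*u*v + 4*u + 8*v^2 - 9*v + 2)
F^* omega = (2*v^2*(2*u - v + 2)) du + (2*v*(2*u^2 - 9*u*v + 4*u + 8*v^2 - 9*v + 2)) dv.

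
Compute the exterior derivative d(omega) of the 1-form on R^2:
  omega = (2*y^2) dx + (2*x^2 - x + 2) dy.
d(omega) = (4*x - 4*y - 1) dx ∧ dy

For a 1-form omega = sum_i f_i dx_i, the exterior derivative is
  d(omega) = sum_{i < j} (∂f_j/∂x_i - ∂f_i/∂x_j) dx_i ∧ dx_j.
  coefficient of dx ∧ dy: ∂f_2/∂x - ∂f_1/∂y = ∂(2*x^2 - x + 2)/∂x - ∂(2*y^2)/∂y = 4*x - 4*y - 1
Assembling: d(omega) = (4*x - 4*y - 1) dx ∧ dy.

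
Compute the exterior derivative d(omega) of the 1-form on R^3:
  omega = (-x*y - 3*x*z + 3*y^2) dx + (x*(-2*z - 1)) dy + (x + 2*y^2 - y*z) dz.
d(omega) = (x - 6*y - 2*z - 1) dx ∧ dy + (3*x + 1) dx ∧ dz + (2*x + 4*y - z) dy ∧ dz

For a 1-form omega = sum_i f_i dx_i, the exterior derivative is
  d(omega) = sum_{i < j} (∂f_j/∂x_i - ∂f_i/∂x_j) dx_i ∧ dx_j.
  coefficient of dx ∧ dy: ∂f_2/∂x - ∂f_1/∂y = ∂(x*(-2*z - 1))/∂x - ∂(-x*y - 3*x*z + 3*y^2)/∂y = x - 6*y - 2*z - 1
  coefficient of dx ∧ dz: ∂f_3/∂x - ∂f_1/∂z = ∂(x + 2*y^2 - y*z)/∂x - ∂(-x*y - 3*x*z + 3*y^2)/∂z = 3*x + 1
  coefficient of dy ∧ dz: ∂f_3/∂y - ∂f_2/∂z = ∂(x + 2*y^2 - y*z)/∂y - ∂(x*(-2*z - 1))/∂z = 2*x + 4*y - z
Assembling: d(omega) = (x - 6*y - 2*z - 1) dx ∧ dy + (3*x + 1) dx ∧ dz + (2*x + 4*y - z) dy ∧ dz.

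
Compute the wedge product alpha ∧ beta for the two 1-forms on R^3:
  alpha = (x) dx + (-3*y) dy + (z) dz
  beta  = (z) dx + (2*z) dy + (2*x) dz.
alpha ∧ beta = (z*(2*x + 3*y)) dx ∧ dy + (2*x^2 - z^2) dx ∧ dz + (-6*x*y - 2*z^2) dy ∧ dz

Distribute the wedge, using dx_i ∧ dx_j = -dx_j ∧ dx_i and dx_i ∧ dx_i = 0. For each pair (i, j) with i < j, the coefficient of dx_i ∧ dx_j in alpha ∧ beta is (alpha_i * beta_j - alpha_j * beta_i). Collecting: alpha ∧ beta = (z*(2*x + 3*y)) dx ∧ dy + (2*x^2 - z^2) dx ∧ dz + (-6*x*y - 2*z^2) dy ∧ dz.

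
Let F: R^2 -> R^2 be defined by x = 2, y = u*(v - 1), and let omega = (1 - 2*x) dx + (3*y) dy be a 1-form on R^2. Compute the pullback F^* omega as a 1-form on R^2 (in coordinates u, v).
F^* omega = (3*u*(v^2 - 2*v + 1)) du + (3*u^2*(v - 1)) dv

Using F^*(f dg) = (f ∘ F) d(g ∘ F), substitute each coordinate x_i by F_i(u, v) in f_i, and replace dx_i by d F_i = (∂F_i/∂u) du + (∂F_i/∂v) dv.
  For the x component: f_1(F) = -3; d F_1 = (0) du + (0) dv
  For the y component: f_2(F) = 3*u*(v - 1); d F_2 = (v - 1) du + (u) dv
Combining and collecting du, dv coefficients:
  coeff of du: 3*u*(v^2 - 2*v + 1)
  coeff of dv: 3*u^2*(v - 1)
F^* omega = (3*u*(v^2 - 2*v + 1)) du + (3*u^2*(v - 1)) dv.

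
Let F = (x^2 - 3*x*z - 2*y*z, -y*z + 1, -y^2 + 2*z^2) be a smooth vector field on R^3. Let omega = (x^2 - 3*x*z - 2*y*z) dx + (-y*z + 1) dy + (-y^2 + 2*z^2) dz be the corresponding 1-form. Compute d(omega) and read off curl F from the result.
d(omega) = (-y) dy ∧ dz + (-3*x - 2*y) dz ∧ dx + (2*z) dx ∧ dy; curl F = (-y, -3*x - 2*y, 2*z)

d omega = sum_{i<j} (∂f_j/∂x_i - ∂f_i/∂x_j) dx_i ∧ dx_j. Under the identification (dy ∧ dz, dz ∧ dx, dx ∧ dy) ↔ (e_x, e_y, e_z), the coefficients are exactly the components of curl F. Compute:
  ∂R/∂y - ∂Q/∂z = (-2*y) - (-y) = -y
  ∂P/∂z - ∂R/∂x = (-3*x - 2*y) - (0) = -3*x - 2*y
  ∂Q/∂x - ∂P/∂y = (0) - (-2*z) = 2*z.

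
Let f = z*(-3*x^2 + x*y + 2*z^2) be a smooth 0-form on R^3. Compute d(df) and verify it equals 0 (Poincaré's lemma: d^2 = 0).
d(df) = 0

Step 1: df = sum_i (∂f/∂x_i) dx_i = (z*(-6*x + y)) dx + (x*z) dy + (-3*x^2 + x*y + 6*z^2) dz.
Step 2: Apply d again. Using the 1-form formula, the coefficient of dx ∧ dy in d(df) is ∂^2 f/∂x ∂y - ∂^2 f/∂y ∂x = (z) - (z) = 0 (equality of mixed partials for smooth f).
Similarly for dx ∧ dz and dy ∧ dz — all coefficients vanish. So d(df) = 0.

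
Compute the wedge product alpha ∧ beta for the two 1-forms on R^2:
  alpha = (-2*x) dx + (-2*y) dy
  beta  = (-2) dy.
alpha ∧ beta = (4*x) dx ∧ dy

Distribute the wedge, using dx_i ∧ dx_j = -dx_j ∧ dx_i and dx_i ∧ dx_i = 0. For each pair (i, j) with i < j, the coefficient of dx_i ∧ dx_j in alpha ∧ beta is (alpha_i * beta_j - alpha_j * beta_i). Collecting: alpha ∧ beta = (4*x) dx ∧ dy.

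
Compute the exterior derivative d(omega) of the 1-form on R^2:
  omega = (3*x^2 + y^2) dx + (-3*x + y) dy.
d(omega) = (-2*y - 3) dx ∧ dy

For a 1-form omega = sum_i f_i dx_i, the exterior derivative is
  d(omega) = sum_{i < j} (∂f_j/∂x_i - ∂f_i/∂x_j) dx_i ∧ dx_j.
  coefficient of dx ∧ dy: ∂f_2/∂x - ∂f_1/∂y = ∂(-3*x + y)/∂x - ∂(3*x^2 + y^2)/∂y = -2*y - 3
Assembling: d(omega) = (-2*y - 3) dx ∧ dy.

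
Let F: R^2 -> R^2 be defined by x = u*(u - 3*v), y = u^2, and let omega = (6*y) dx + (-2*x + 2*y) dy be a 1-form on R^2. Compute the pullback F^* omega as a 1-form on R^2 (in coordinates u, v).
F^* omega = (6*u^2*(2*u - v)) du + (-18*u^3) dv

Using F^*(f dg) = (f ∘ F) d(g ∘ F), substitute each coordinate x_i by F_i(u, v) in f_i, and replace dx_i by d F_i = (∂F_i/∂u) du + (∂F_i/∂v) dv.
  For the x component: f_1(F) = 6*u^2; d F_1 = (2*u - 3*v) du + (-3*u) dv
  For the y component: f_2(F) = 6*u*v; d F_2 = (2*u) du + (0) dv
Combining and collecting du, dv coefficients:
  coeff of du: 6*u^2*(2*u - v)
  coeff of dv: -18*u^3
F^* omega = (6*u^2*(2*u - v)) du + (-18*u^3) dv.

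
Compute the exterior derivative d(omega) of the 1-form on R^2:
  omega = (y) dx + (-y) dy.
d(omega) = (-1) dx ∧ dy

For a 1-form omega = sum_i f_i dx_i, the exterior derivative is
  d(omega) = sum_{i < j} (∂f_j/∂x_i - ∂f_i/∂x_j) dx_i ∧ dx_j.
  coefficient of dx ∧ dy: ∂f_2/∂x - ∂f_1/∂y = ∂(-y)/∂x - ∂(y)/∂y = -1
Assembling: d(omega) = (-1) dx ∧ dy.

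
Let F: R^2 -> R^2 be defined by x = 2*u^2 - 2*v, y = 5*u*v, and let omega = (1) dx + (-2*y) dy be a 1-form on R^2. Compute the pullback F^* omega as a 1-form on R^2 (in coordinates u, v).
F^* omega = (2*u*(2 - 25*v^2)) du + (-50*u^2*v - 2) dv

Using F^*(f dg) = (f ∘ F) d(g ∘ F), substitute each coordinate x_i by F_i(u, v) in f_i, and replace dx_i by d F_i = (∂F_i/∂u) du + (∂F_i/∂v) dv.
  For the x component: f_1(F) = 1; d F_1 = (4*u) du + (-2) dv
  For the y component: f_2(F) = -10*u*v; d F_2 = (5*v) du + (5*u) dv
Combining and collecting du, dv coefficients:
  coeff of du: 2*u*(2 - 25*v^2)
  coeff of dv: -50*u^2*v - 2
F^* omega = (2*u*(2 - 25*v^2)) du + (-50*u^2*v - 2) dv.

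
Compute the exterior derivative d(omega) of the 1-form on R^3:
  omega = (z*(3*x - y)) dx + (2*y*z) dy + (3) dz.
d(omega) = (z) dx ∧ dy + (-3*x + y) dx ∧ dz + (-2*y) dy ∧ dz

For a 1-form omega = sum_i f_i dx_i, the exterior derivative is
  d(omega) = sum_{i < j} (∂f_j/∂x_i - ∂f_i/∂x_j) dx_i ∧ dx_j.
  coefficient of dx ∧ dy: ∂f_2/∂x - ∂f_1/∂y = ∂(2*y*z)/∂x - ∂(z*(3*x - y))/∂y = z
  coefficient of dx ∧ dz: ∂f_3/∂x - ∂f_1/∂z = ∂(3)/∂x - ∂(z*(3*x - y))/∂z = -3*x + y
  coefficient of dy ∧ dz: ∂f_3/∂y - ∂f_2/∂z = ∂(3)/∂y - ∂(2*y*z)/∂z = -2*y
Assembling: d(omega) = (z) dx ∧ dy + (-3*x + y) dx ∧ dz + (-2*y) dy ∧ dz.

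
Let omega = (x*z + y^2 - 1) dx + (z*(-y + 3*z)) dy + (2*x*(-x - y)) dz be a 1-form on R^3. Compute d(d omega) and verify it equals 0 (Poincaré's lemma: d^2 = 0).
d(d omega) = 0

Step 1: d omega = sum_{i<j} (∂f_j/∂x_i - ∂f_i/∂x_j) dx_i ∧ dx_j:
  coeff of dx ∧ dy: -2*y
  coeff of dx ∧ dz: -5*x - 2*y
  coeff of dy ∧ dz: -2*x + y - 6*z
Step 2: Apply d again to each 2-form coefficient. The only possible 3-form in R^3 is dx ∧ dy ∧ dz, with coefficient
  ∂(coeff of dy∧dz)/∂x - ∂(coeff of dx∧dz)/∂y + ∂(coeff of dx∧dy)/∂z
  = ∂/∂x (-2*x + y - 6*z) - ∂/∂y (-5*x - 2*y) + ∂/∂z (-2*y).
Each of these terms simplifies to sums of mixed partials that cancel in pairs. The result is 0 (by equality of mixed partials for smooth functions — Schwarz / Clairaut).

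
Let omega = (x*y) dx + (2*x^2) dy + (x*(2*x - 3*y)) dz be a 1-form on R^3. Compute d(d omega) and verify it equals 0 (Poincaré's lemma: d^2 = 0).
d(d omega) = 0

Step 1: d omega = sum_{i<j} (∂f_j/∂x_i - ∂f_i/∂x_j) dx_i ∧ dx_j:
  coeff of dx ∧ dy: 3*x
  coeff of dx ∧ dz: 4*x - 3*y
  coeff of dy ∧ dz: -3*x
Step 2: Apply d again to each 2-form coefficient. The only possible 3-form in R^3 is dx ∧ dy ∧ dz, with coefficient
  ∂(coeff of dy∧dz)/∂x - ∂(coeff of dx∧dz)/∂y + ∂(coeff of dx∧dy)/∂z
  = ∂/∂x (-3*x) - ∂/∂y (4*x - 3*y) + ∂/∂z (3*x).
Each of these terms simplifies to sums of mixed partials that cancel in pairs. The result is 0 (by equality of mixed partials for smooth functions — Schwarz / Clairaut).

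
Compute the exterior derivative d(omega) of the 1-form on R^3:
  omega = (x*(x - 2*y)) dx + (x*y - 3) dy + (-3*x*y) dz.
d(omega) = (2*x + y) dx ∧ dy + (-3*y) dx ∧ dz + (-3*x) dy ∧ dz

For a 1-form omega = sum_i f_i dx_i, the exterior derivative is
  d(omega) = sum_{i < j} (∂f_j/∂x_i - ∂f_i/∂x_j) dx_i ∧ dx_j.
  coefficient of dx ∧ dy: ∂f_2/∂x - ∂f_1/∂y = ∂(x*y - 3)/∂x - ∂(x*(x - 2*y))/∂y = 2*x + y
  coefficient of dx ∧ dz: ∂f_3/∂x - ∂f_1/∂z = ∂(-3*x*y)/∂x - ∂(x*(x - 2*y))/∂z = -3*y
  coefficient of dy ∧ dz: ∂f_3/∂y - ∂f_2/∂z = ∂(-3*x*y)/∂y - ∂(x*y - 3)/∂z = -3*x
Assembling: d(omega) = (2*x + y) dx ∧ dy + (-3*y) dx ∧ dz + (-3*x) dy ∧ dz.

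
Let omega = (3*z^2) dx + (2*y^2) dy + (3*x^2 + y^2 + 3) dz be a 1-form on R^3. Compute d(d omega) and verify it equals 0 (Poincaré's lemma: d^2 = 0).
d(d omega) = 0

Step 1: d omega = sum_{i<j} (∂f_j/∂x_i - ∂f_i/∂x_j) dx_i ∧ dx_j:
  coeff of dx ∧ dy: 0
  coeff of dx ∧ dz: 6*x - 6*z
  coeff of dy ∧ dz: 2*y
Step 2: Apply d again to each 2-form coefficient. The only possible 3-form in R^3 is dx ∧ dy ∧ dz, with coefficient
  ∂(coeff of dy∧dz)/∂x - ∂(coeff of dx∧dz)/∂y + ∂(coeff of dx∧dy)/∂z
  = ∂/∂x (2*y) - ∂/∂y (6*x - 6*z) + ∂/∂z (0).
Each of these terms simplifies to sums of mixed partials that cancel in pairs. The result is 0 (by equality of mixed partials for smooth functions — Schwarz / Clairaut).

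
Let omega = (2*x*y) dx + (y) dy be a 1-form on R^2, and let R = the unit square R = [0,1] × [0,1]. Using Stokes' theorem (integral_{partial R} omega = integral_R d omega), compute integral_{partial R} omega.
integral_(partial R) omega = -1

Stokes: integral_partial_R omega = integral_R d omega with d omega = (∂Q/∂x - ∂P/∂y) dx ∧ dy.
  ∂Q/∂x = 0
  ∂P/∂y = 2*x
  integrand = ∂Q/∂x - ∂P/∂y = -2*x.
Integrating over R: integral_0^1 integral_0^1 (-2*x) dx dy = -1.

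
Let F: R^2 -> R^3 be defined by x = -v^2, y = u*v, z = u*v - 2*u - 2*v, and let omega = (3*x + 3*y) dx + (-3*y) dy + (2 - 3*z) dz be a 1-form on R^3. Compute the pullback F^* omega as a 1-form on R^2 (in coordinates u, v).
F^* omega = (-6*u*v^2 + 12*u*v - 12*u + 6*v^2 - 10*v - 4) du + (-6*u^2*v + 6*u^2 - 6*u*v^2 + 12*u*v - 10*u + 6*v^3 - 12*v - 4) dv

Using F^*(f dg) = (f ∘ F) d(g ∘ F), substitute each coordinate x_i by F_i(u, v) in f_i, and replace dx_i by d F_i = (∂F_i/∂u) du + (∂F_i/∂v) dv.
  For the x component: f_1(F) = 3*v*(u - v); d F_1 = (0) du + (-2*v) dv
  For the y component: f_2(F) = -3*u*v; d F_2 = (v) du + (u) dv
  For the z component: f_3(F) = -3*u*v + 6*u + 6*v + 2; d F_3 = (v - 2) du + (u - 2) dv
Combining and collecting du, dv coefficients:
  coeff of du: -6*u*v^2 + 12*u*v - 12*u + 6*v^2 - 10*v - 4
  coeff of dv: -6*u^2*v + 6*u^2 - 6*u*v^2 + 12*u*v - 10*u + 6*v^3 - 12*v - 4
F^* omega = (-6*u*v^2 + 12*u*v - 12*u + 6*v^2 - 10*v - 4) du + (-6*u^2*v + 6*u^2 - 6*u*v^2 + 12*u*v - 10*u + 6*v^3 - 12*v - 4) dv.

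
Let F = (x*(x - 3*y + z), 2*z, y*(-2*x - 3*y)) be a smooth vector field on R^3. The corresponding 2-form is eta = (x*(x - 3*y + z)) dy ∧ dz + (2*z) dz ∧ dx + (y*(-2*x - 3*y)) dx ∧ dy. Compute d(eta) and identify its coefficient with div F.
d(eta) = (2*x - 3*y + z) dx ∧ dy ∧ dz; div F = 2*x - 3*y + z

For a 2-form in R^3 of the form above, applying d gives a 3-form with coefficient ∂P/∂x + ∂Q/∂y + ∂R/∂z:
  ∂P/∂x = 2*x - 3*y + z
  ∂Q/∂y = 0
  ∂R/∂z = 0
Sum = 2*x - 3*y + z, which is exactly div F.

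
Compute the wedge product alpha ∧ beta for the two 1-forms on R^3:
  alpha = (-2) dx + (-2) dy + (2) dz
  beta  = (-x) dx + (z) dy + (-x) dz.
alpha ∧ beta = (-2*x - 2*z) dx ∧ dy + (4*x) dx ∧ dz + (2*x - 2*z) dy ∧ dz

Distribute the wedge, using dx_i ∧ dx_j = -dx_j ∧ dx_i and dx_i ∧ dx_i = 0. For each pair (i, j) with i < j, the coefficient of dx_i ∧ dx_j in alpha ∧ beta is (alpha_i * beta_j - alpha_j * beta_i). Collecting: alpha ∧ beta = (-2*x - 2*z) dx ∧ dy + (4*x) dx ∧ dz + (2*x - 2*z) dy ∧ dz.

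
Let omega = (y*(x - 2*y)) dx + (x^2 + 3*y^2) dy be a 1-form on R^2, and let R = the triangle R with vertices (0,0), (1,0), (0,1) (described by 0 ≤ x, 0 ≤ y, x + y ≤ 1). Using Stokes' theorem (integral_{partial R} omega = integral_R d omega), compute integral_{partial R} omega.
integral_(partial R) omega = 5/6

Stokes: integral_partial_R omega = integral_R d omega with d omega = (∂Q/∂x - ∂P/∂y) dx ∧ dy.
  ∂Q/∂x = 2*x
  ∂P/∂y = x - 4*y
  integrand = ∂Q/∂x - ∂P/∂y = x + 4*y.
Integrating over R: integral_0^1 integral_0^{1-x} (x + 4*y) dy dx = 5/6.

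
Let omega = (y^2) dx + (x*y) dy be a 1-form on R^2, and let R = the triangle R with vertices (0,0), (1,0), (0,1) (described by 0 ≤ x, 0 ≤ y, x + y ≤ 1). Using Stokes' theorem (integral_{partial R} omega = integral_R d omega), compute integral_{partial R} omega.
integral_(partial R) omega = -1/6

Stokes: integral_partial_R omega = integral_R d omega with d omega = (∂Q/∂x - ∂P/∂y) dx ∧ dy.
  ∂Q/∂x = y
  ∂P/∂y = 2*y
  integrand = ∂Q/∂x - ∂P/∂y = -y.
Integrating over R: integral_0^1 integral_0^{1-x} (-y) dy dx = -1/6.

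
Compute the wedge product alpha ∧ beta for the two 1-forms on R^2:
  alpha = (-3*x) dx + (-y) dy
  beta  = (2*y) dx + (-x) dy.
alpha ∧ beta = (3*x^2 + 2*y^2) dx ∧ dy

Distribute the wedge, using dx_i ∧ dx_j = -dx_j ∧ dx_i and dx_i ∧ dx_i = 0. For each pair (i, j) with i < j, the coefficient of dx_i ∧ dx_j in alpha ∧ beta is (alpha_i * beta_j - alpha_j * beta_i). Collecting: alpha ∧ beta = (3*x^2 + 2*y^2) dx ∧ dy.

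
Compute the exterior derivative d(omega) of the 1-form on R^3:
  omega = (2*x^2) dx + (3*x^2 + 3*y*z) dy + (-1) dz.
d(omega) = (6*x) dx ∧ dy + (-3*y) dy ∧ dz

For a 1-form omega = sum_i f_i dx_i, the exterior derivative is
  d(omega) = sum_{i < j} (∂f_j/∂x_i - ∂f_i/∂x_j) dx_i ∧ dx_j.
  coefficient of dx ∧ dy: ∂f_2/∂x - ∂f_1/∂y = ∂(3*x^2 + 3*y*z)/∂x - ∂(2*x^2)/∂y = 6*x
  coefficient of dy ∧ dz: ∂f_3/∂y - ∂f_2/∂z = ∂(-1)/∂y - ∂(3*x^2 + 3*y*z)/∂z = -3*y
Assembling: d(omega) = (6*x) dx ∧ dy + (-3*y) dy ∧ dz.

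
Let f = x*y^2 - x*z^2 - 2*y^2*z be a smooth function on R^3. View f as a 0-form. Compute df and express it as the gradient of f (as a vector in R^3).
df = (y^2 - z^2) dx + (2*y*(x - 2*z)) dy + (-2*x*z - 2*y^2) dz; grad f = (y^2 - z^2, 2*y*(x - 2*z), -2*x*z - 2*y^2)

For a 0-form f, d f = (∂f/∂x) dx + (∂f/∂y) dy + (∂f/∂z) dz. The components of the vector representation are exactly the entries of grad f in Cartesian coordinates:
  ∂f/∂x = y^2 - z^2
  ∂f/∂y = 2*y*(x - 2*z)
  ∂f/∂z = -2*x*z - 2*y^2.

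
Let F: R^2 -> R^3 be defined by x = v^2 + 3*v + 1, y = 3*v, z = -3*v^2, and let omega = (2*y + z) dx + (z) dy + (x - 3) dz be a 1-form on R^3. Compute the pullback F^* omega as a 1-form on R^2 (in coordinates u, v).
F^* omega = (6*v*(-2*v^2 - 4*v + 5)) dv

Using F^*(f dg) = (f ∘ F) d(g ∘ F), substitute each coordinate x_i by F_i(u, v) in f_i, and replace dx_i by d F_i = (∂F_i/∂u) du + (∂F_i/∂v) dv.
  For the x component: f_1(F) = 3*v*(2 - v); d F_1 = (0) du + (2*v + 3) dv
  For the y component: f_2(F) = -3*v^2; d F_2 = (0) du + (3) dv
  For the z component: f_3(F) = v^2 + 3*v - 2; d F_3 = (0) du + (-6*v) dv
Combining and collecting du, dv coefficients:
  coeff of du: 0
  coeff of dv: 6*v*(-2*v^2 - 4*v + 5)
F^* omega = (6*v*(-2*v^2 - 4*v + 5)) dv.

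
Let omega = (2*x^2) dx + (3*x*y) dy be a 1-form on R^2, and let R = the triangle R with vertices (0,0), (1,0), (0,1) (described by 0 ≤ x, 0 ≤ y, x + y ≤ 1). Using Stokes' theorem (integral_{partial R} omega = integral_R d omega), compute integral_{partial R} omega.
integral_(partial R) omega = 1/2

Stokes: integral_partial_R omega = integral_R d omega with d omega = (∂Q/∂x - ∂P/∂y) dx ∧ dy.
  ∂Q/∂x = 3*y
  ∂P/∂y = 0
  integrand = ∂Q/∂x - ∂P/∂y = 3*y.
Integrating over R: integral_0^1 integral_0^{1-x} (3*y) dy dx = 1/2.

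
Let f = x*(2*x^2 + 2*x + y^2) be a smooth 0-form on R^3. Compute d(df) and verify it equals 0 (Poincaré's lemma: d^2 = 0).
d(df) = 0

Step 1: df = sum_i (∂f/∂x_i) dx_i = (6*x^2 + 4*x + y^2) dx + (2*x*y) dy + (0) dz.
Step 2: Apply d again. Using the 1-form formula, the coefficient of dx ∧ dy in d(df) is ∂^2 f/∂x ∂y - ∂^2 f/∂y ∂x = (2*y) - (2*y) = 0 (equality of mixed partials for smooth f).
Similarly for dx ∧ dz and dy ∧ dz — all coefficients vanish. So d(df) = 0.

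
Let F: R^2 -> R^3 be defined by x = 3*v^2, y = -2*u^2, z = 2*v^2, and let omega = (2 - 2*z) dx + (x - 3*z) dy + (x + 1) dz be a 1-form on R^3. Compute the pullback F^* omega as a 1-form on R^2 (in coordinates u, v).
F^* omega = (12*u*v^2) du + (-12*v^3 + 16*v) dv

Using F^*(f dg) = (f ∘ F) d(g ∘ F), substitute each coordinate x_i by F_i(u, v) in f_i, and replace dx_i by d F_i = (∂F_i/∂u) du + (∂F_i/∂v) dv.
  For the x component: f_1(F) = 2 - 4*v^2; d F_1 = (0) du + (6*v) dv
  For the y component: f_2(F) = -3*v^2; d F_2 = (-4*u) du + (0) dv
  For the z component: f_3(F) = 3*v^2 + 1; d F_3 = (0) du + (4*v) dv
Combining and collecting du, dv coefficients:
  coeff of du: 12*u*v^2
  coeff of dv: -12*v^3 + 16*v
F^* omega = (12*u*v^2) du + (-12*v^3 + 16*v) dv.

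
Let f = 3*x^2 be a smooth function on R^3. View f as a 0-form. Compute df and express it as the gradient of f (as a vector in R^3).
df = (6*x) dx + (0) dy + (0) dz; grad f = (6*x, 0, 0)

For a 0-form f, d f = (∂f/∂x) dx + (∂f/∂y) dy + (∂f/∂z) dz. The components of the vector representation are exactly the entries of grad f in Cartesian coordinates:
  ∂f/∂x = 6*x
  ∂f/∂y = 0
  ∂f/∂z = 0.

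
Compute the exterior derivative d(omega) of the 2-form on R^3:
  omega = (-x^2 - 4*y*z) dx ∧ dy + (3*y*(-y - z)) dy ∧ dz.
d(omega) = (-4*y) dx ∧ dy ∧ dz

For a 2-form omega = sum_{i<j} g_{ij} dx_i ∧ dx_j, the exterior derivative is
  d(omega) = sum_{i<j} d(g_{ij}) ∧ dx_i ∧ dx_j = sum_{i<j, k} (∂g_{ij}/∂x_k) dx_k ∧ dx_i ∧ dx_j.
Expand each term, using dx_k ∧ dx_i ∧ dx_j = sgn(permutation) dx_{(a)} ∧ dx_{(b)} ∧ dx_{(c)} with (a < b < c) sorted:
  d(-x^2 - 4*y*z) includes (∂/∂z)(-x^2 - 4*y*z) dz = (-4*y) dz, which multiplied by dx ∧ dy gives (-4*y) dx ∧ dy ∧ dz
Collecting like 3-forms: d(omega) = (-4*y) dx ∧ dy ∧ dz.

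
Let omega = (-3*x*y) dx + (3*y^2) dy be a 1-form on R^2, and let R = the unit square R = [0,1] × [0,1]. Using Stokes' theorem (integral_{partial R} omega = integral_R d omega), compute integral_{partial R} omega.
integral_(partial R) omega = 3/2

Stokes: integral_partial_R omega = integral_R d omega with d omega = (∂Q/∂x - ∂P/∂y) dx ∧ dy.
  ∂Q/∂x = 0
  ∂P/∂y = -3*x
  integrand = ∂Q/∂x - ∂P/∂y = 3*x.
Integrating over R: integral_0^1 integral_0^1 (3*x) dx dy = 3/2.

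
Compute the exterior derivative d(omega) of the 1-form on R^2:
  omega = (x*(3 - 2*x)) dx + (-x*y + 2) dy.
d(omega) = (-y) dx ∧ dy

For a 1-form omega = sum_i f_i dx_i, the exterior derivative is
  d(omega) = sum_{i < j} (∂f_j/∂x_i - ∂f_i/∂x_j) dx_i ∧ dx_j.
  coefficient of dx ∧ dy: ∂f_2/∂x - ∂f_1/∂y = ∂(-x*y + 2)/∂x - ∂(x*(3 - 2*x))/∂y = -y
Assembling: d(omega) = (-y) dx ∧ dy.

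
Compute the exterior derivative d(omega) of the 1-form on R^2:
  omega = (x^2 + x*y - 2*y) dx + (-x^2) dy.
d(omega) = (2 - 3*x) dx ∧ dy

For a 1-form omega = sum_i f_i dx_i, the exterior derivative is
  d(omega) = sum_{i < j} (∂f_j/∂x_i - ∂f_i/∂x_j) dx_i ∧ dx_j.
  coefficient of dx ∧ dy: ∂f_2/∂x - ∂f_1/∂y = ∂(-x^2)/∂x - ∂(x^2 + x*y - 2*y)/∂y = 2 - 3*x
Assembling: d(omega) = (2 - 3*x) dx ∧ dy.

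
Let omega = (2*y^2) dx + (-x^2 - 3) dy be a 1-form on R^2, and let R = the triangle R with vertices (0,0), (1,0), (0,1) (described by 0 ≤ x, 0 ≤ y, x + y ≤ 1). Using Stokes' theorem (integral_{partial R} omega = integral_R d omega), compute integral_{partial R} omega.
integral_(partial R) omega = -1

Stokes: integral_partial_R omega = integral_R d omega with d omega = (∂Q/∂x - ∂P/∂y) dx ∧ dy.
  ∂Q/∂x = -2*x
  ∂P/∂y = 4*y
  integrand = ∂Q/∂x - ∂P/∂y = -2*x - 4*y.
Integrating over R: integral_0^1 integral_0^{1-x} (-2*x - 4*y) dy dx = -1.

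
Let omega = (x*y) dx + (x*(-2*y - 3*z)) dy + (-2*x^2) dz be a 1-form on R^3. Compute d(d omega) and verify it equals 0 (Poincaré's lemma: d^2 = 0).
d(d omega) = 0

Step 1: d omega = sum_{i<j} (∂f_j/∂x_i - ∂f_i/∂x_j) dx_i ∧ dx_j:
  coeff of dx ∧ dy: -x - 2*y - 3*z
  coeff of dx ∧ dz: -4*x
  coeff of dy ∧ dz: 3*x
Step 2: Apply d again to each 2-form coefficient. The only possible 3-form in R^3 is dx ∧ dy ∧ dz, with coefficient
  ∂(coeff of dy∧dz)/∂x - ∂(coeff of dx∧dz)/∂y + ∂(coeff of dx∧dy)/∂z
  = ∂/∂x (3*x) - ∂/∂y (-4*x) + ∂/∂z (-x - 2*y - 3*z).
Each of these terms simplifies to sums of mixed partials that cancel in pairs. The result is 0 (by equality of mixed partials for smooth functions — Schwarz / Clairaut).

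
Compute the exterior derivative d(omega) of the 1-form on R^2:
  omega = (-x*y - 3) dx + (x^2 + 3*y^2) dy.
d(omega) = (3*x) dx ∧ dy

For a 1-form omega = sum_i f_i dx_i, the exterior derivative is
  d(omega) = sum_{i < j} (∂f_j/∂x_i - ∂f_i/∂x_j) dx_i ∧ dx_j.
  coefficient of dx ∧ dy: ∂f_2/∂x - ∂f_1/∂y = ∂(x^2 + 3*y^2)/∂x - ∂(-x*y - 3)/∂y = 3*x
Assembling: d(omega) = (3*x) dx ∧ dy.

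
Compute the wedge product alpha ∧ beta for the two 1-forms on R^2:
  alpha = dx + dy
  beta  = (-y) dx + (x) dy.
alpha ∧ beta = (x + y) dx ∧ dy

Distribute the wedge, using dx_i ∧ dx_j = -dx_j ∧ dx_i and dx_i ∧ dx_i = 0. For each pair (i, j) with i < j, the coefficient of dx_i ∧ dx_j in alpha ∧ beta is (alpha_i * beta_j - alpha_j * beta_i). Collecting: alpha ∧ beta = (x + y) dx ∧ dy.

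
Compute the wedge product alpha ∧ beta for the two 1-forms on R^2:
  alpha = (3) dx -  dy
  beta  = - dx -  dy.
alpha ∧ beta = (-4) dx ∧ dy

Distribute the wedge, using dx_i ∧ dx_j = -dx_j ∧ dx_i and dx_i ∧ dx_i = 0. For each pair (i, j) with i < j, the coefficient of dx_i ∧ dx_j in alpha ∧ beta is (alpha_i * beta_j - alpha_j * beta_i). Collecting: alpha ∧ beta = (-4) dx ∧ dy.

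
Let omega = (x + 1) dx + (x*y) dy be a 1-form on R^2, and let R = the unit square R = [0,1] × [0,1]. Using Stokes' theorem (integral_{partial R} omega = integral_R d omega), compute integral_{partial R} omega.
integral_(partial R) omega = 1/2

Stokes: integral_partial_R omega = integral_R d omega with d omega = (∂Q/∂x - ∂P/∂y) dx ∧ dy.
  ∂Q/∂x = y
  ∂P/∂y = 0
  integrand = ∂Q/∂x - ∂P/∂y = y.
Integrating over R: integral_0^1 integral_0^1 (y) dx dy = 1/2.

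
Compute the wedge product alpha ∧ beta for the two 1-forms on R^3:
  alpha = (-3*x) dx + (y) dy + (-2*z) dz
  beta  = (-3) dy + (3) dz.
alpha ∧ beta = (9*x) dx ∧ dy + (-9*x) dx ∧ dz + (3*y - 6*z) dy ∧ dz

Distribute the wedge, using dx_i ∧ dx_j = -dx_j ∧ dx_i and dx_i ∧ dx_i = 0. For each pair (i, j) with i < j, the coefficient of dx_i ∧ dx_j in alpha ∧ beta is (alpha_i * beta_j - alpha_j * beta_i). Collecting: alpha ∧ beta = (9*x) dx ∧ dy + (-9*x) dx ∧ dz + (3*y - 6*z) dy ∧ dz.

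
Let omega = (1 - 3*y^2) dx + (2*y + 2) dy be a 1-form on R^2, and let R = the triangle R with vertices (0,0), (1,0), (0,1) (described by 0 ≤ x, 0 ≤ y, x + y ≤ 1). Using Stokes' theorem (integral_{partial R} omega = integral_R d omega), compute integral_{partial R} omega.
integral_(partial R) omega = 1

Stokes: integral_partial_R omega = integral_R d omega with d omega = (∂Q/∂x - ∂P/∂y) dx ∧ dy.
  ∂Q/∂x = 0
  ∂P/∂y = -6*y
  integrand = ∂Q/∂x - ∂P/∂y = 6*y.
Integrating over R: integral_0^1 integral_0^{1-x} (6*y) dy dx = 1.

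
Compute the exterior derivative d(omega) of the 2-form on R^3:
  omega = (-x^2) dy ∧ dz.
d(omega) = (-2*x) dx ∧ dy ∧ dz

For a 2-form omega = sum_{i<j} g_{ij} dx_i ∧ dx_j, the exterior derivative is
  d(omega) = sum_{i<j} d(g_{ij}) ∧ dx_i ∧ dx_j = sum_{i<j, k} (∂g_{ij}/∂x_k) dx_k ∧ dx_i ∧ dx_j.
Expand each term, using dx_k ∧ dx_i ∧ dx_j = sgn(permutation) dx_{(a)} ∧ dx_{(b)} ∧ dx_{(c)} with (a < b < c) sorted:
  d(-x^2) includes (∂/∂x)(-x^2) dx = (-2*x) dx, which multiplied by dy ∧ dz gives (-2*x) dx ∧ dy ∧ dz
Collecting like 3-forms: d(omega) = (-2*x) dx ∧ dy ∧ dz.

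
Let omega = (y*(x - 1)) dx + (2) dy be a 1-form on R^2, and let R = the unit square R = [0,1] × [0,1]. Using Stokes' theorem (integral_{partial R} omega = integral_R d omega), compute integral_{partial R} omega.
integral_(partial R) omega = 1/2

Stokes: integral_partial_R omega = integral_R d omega with d omega = (∂Q/∂x - ∂P/∂y) dx ∧ dy.
  ∂Q/∂x = 0
  ∂P/∂y = x - 1
  integrand = ∂Q/∂x - ∂P/∂y = 1 - x.
Integrating over R: integral_0^1 integral_0^1 (1 - x) dx dy = 1/2.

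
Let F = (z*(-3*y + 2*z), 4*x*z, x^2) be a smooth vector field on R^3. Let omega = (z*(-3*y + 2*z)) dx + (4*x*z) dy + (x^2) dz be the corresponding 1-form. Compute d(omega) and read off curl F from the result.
d(omega) = (-4*x) dy ∧ dz + (-2*x - 3*y + 4*z) dz ∧ dx + (7*z) dx ∧ dy; curl F = (-4*x, -2*x - 3*y + 4*z, 7*z)

d omega = sum_{i<j} (∂f_j/∂x_i - ∂f_i/∂x_j) dx_i ∧ dx_j. Under the identification (dy ∧ dz, dz ∧ dx, dx ∧ dy) ↔ (e_x, e_y, e_z), the coefficients are exactly the components of curl F. Compute:
  ∂R/∂y - ∂Q/∂z = (0) - (4*x) = -4*x
  ∂P/∂z - ∂R/∂x = (-3*y + 4*z) - (2*x) = -2*x - 3*y + 4*z
  ∂Q/∂x - ∂P/∂y = (4*z) - (-3*z) = 7*z.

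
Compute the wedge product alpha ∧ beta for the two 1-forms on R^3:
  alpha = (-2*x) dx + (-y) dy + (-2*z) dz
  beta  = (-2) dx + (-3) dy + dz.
alpha ∧ beta = (6*x - 2*y) dx ∧ dy + (-2*x - 4*z) dx ∧ dz + (-y - 6*z) dy ∧ dz

Distribute the wedge, using dx_i ∧ dx_j = -dx_j ∧ dx_i and dx_i ∧ dx_i = 0. For each pair (i, j) with i < j, the coefficient of dx_i ∧ dx_j in alpha ∧ beta is (alpha_i * beta_j - alpha_j * beta_i). Collecting: alpha ∧ beta = (6*x - 2*y) dx ∧ dy + (-2*x - 4*z) dx ∧ dz + (-y - 6*z) dy ∧ dz.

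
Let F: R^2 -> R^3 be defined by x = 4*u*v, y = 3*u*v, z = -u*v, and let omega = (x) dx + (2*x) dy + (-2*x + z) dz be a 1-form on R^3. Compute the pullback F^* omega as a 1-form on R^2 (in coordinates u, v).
F^* omega = (49*u*v^2) du + (49*u^2*v) dv

Using F^*(f dg) = (f ∘ F) d(g ∘ F), substitute each coordinate x_i by F_i(u, v) in f_i, and replace dx_i by d F_i = (∂F_i/∂u) du + (∂F_i/∂v) dv.
  For the x component: f_1(F) = 4*u*v; d F_1 = (4*v) du + (4*u) dv
  For the y component: f_2(F) = 8*u*v; d F_2 = (3*v) du + (3*u) dv
  For the z component: f_3(F) = -9*u*v; d F_3 = (-v) du + (-u) dv
Combining and collecting du, dv coefficients:
  coeff of du: 49*u*v^2
  coeff of dv: 49*u^2*v
F^* omega = (49*u*v^2) du + (49*u^2*v) dv.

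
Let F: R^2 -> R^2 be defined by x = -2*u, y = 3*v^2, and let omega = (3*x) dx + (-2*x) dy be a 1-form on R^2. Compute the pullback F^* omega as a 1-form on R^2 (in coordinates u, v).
F^* omega = (12*u) du + (24*u*v) dv

Using F^*(f dg) = (f ∘ F) d(g ∘ F), substitute each coordinate x_i by F_i(u, v) in f_i, and replace dx_i by d F_i = (∂F_i/∂u) du + (∂F_i/∂v) dv.
  For the x component: f_1(F) = -6*u; d F_1 = (-2) du + (0) dv
  For the y component: f_2(F) = 4*u; d F_2 = (0) du + (6*v) dv
Combining and collecting du, dv coefficients:
  coeff of du: 12*u
  coeff of dv: 24*u*v
F^* omega = (12*u) du + (24*u*v) dv.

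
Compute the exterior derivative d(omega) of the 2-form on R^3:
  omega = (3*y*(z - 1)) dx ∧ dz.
d(omega) = (3 - 3*z) dx ∧ dy ∧ dz

For a 2-form omega = sum_{i<j} g_{ij} dx_i ∧ dx_j, the exterior derivative is
  d(omega) = sum_{i<j} d(g_{ij}) ∧ dx_i ∧ dx_j = sum_{i<j, k} (∂g_{ij}/∂x_k) dx_k ∧ dx_i ∧ dx_j.
Expand each term, using dx_k ∧ dx_i ∧ dx_j = sgn(permutation) dx_{(a)} ∧ dx_{(b)} ∧ dx_{(c)} with (a < b < c) sorted:
  d(3*y*(z - 1)) includes (∂/∂y)(3*y*(z - 1)) dy = (3*z - 3) dy, which multiplied by dx ∧ dz gives (3 - 3*z) dx ∧ dy ∧ dz
Collecting like 3-forms: d(omega) = (3 - 3*z) dx ∧ dy ∧ dz.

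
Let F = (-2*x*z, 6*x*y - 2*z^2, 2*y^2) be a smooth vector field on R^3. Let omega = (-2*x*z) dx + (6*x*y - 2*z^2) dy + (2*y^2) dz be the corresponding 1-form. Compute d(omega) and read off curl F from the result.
d(omega) = (4*y + 4*z) dy ∧ dz + (-2*x) dz ∧ dx + (6*y) dx ∧ dy; curl F = (4*y + 4*z, -2*x, 6*y)

d omega = sum_{i<j} (∂f_j/∂x_i - ∂f_i/∂x_j) dx_i ∧ dx_j. Under the identification (dy ∧ dz, dz ∧ dx, dx ∧ dy) ↔ (e_x, e_y, e_z), the coefficients are exactly the components of curl F. Compute:
  ∂R/∂y - ∂Q/∂z = (4*y) - (-4*z) = 4*y + 4*z
  ∂P/∂z - ∂R/∂x = (-2*x) - (0) = -2*x
  ∂Q/∂x - ∂P/∂y = (6*y) - (0) = 6*y.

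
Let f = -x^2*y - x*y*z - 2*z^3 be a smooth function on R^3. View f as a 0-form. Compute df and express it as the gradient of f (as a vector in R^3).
df = (y*(-2*x - z)) dx + (x*(-x - z)) dy + (-x*y - 6*z^2) dz; grad f = (y*(-2*x - z), x*(-x - z), -x*y - 6*z^2)

For a 0-form f, d f = (∂f/∂x) dx + (∂f/∂y) dy + (∂f/∂z) dz. The components of the vector representation are exactly the entries of grad f in Cartesian coordinates:
  ∂f/∂x = y*(-2*x - z)
  ∂f/∂y = x*(-x - z)
  ∂f/∂z = -x*y - 6*z^2.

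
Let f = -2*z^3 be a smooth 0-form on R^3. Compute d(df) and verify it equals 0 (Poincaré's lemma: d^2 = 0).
d(df) = 0

Step 1: df = sum_i (∂f/∂x_i) dx_i = (0) dx + (0) dy + (-6*z^2) dz.
Step 2: Apply d again. Using the 1-form formula, the coefficient of dx ∧ dy in d(df) is ∂^2 f/∂x ∂y - ∂^2 f/∂y ∂x = (0) - (0) = 0 (equality of mixed partials for smooth f).
Similarly for dx ∧ dz and dy ∧ dz — all coefficients vanish. So d(df) = 0.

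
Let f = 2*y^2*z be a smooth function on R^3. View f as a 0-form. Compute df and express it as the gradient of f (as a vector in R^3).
df = (0) dx + (4*y*z) dy + (2*y^2) dz; grad f = (0, 4*y*z, 2*y^2)

For a 0-form f, d f = (∂f/∂x) dx + (∂f/∂y) dy + (∂f/∂z) dz. The components of the vector representation are exactly the entries of grad f in Cartesian coordinates:
  ∂f/∂x = 0
  ∂f/∂y = 4*y*z
  ∂f/∂z = 2*y^2.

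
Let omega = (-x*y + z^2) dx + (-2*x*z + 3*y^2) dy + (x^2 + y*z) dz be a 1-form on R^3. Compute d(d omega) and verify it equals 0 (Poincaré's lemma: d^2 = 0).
d(d omega) = 0

Step 1: d omega = sum_{i<j} (∂f_j/∂x_i - ∂f_i/∂x_j) dx_i ∧ dx_j:
  coeff of dx ∧ dy: x - 2*z
  coeff of dx ∧ dz: 2*x - 2*z
  coeff of dy ∧ dz: 2*x + z
Step 2: Apply d again to each 2-form coefficient. The only possible 3-form in R^3 is dx ∧ dy ∧ dz, with coefficient
  ∂(coeff of dy∧dz)/∂x - ∂(coeff of dx∧dz)/∂y + ∂(coeff of dx∧dy)/∂z
  = ∂/∂x (2*x + z) - ∂/∂y (2*x - 2*z) + ∂/∂z (x - 2*z).
Each of these terms simplifies to sums of mixed partials that cancel in pairs. The result is 0 (by equality of mixed partials for smooth functions — Schwarz / Clairaut).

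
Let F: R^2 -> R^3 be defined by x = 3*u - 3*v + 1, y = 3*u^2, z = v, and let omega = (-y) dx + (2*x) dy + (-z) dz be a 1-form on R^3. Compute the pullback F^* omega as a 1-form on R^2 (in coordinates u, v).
F^* omega = (3*u*(9*u - 12*v + 4)) du + (9*u^2 - v) dv

Using F^*(f dg) = (f ∘ F) d(g ∘ F), substitute each coordinate x_i by F_i(u, v) in f_i, and replace dx_i by d F_i = (∂F_i/∂u) du + (∂F_i/∂v) dv.
  For the x component: f_1(F) = -3*u^2; d F_1 = (3) du + (-3) dv
  For the y component: f_2(F) = 6*u - 6*v + 2; d F_2 = (6*u) du + (0) dv
  For the z component: f_3(F) = -v; d F_3 = (0) du + (1) dv
Combining and collecting du, dv coefficients:
  coeff of du: 3*u*(9*u - 12*v + 4)
  coeff of dv: 9*u^2 - v
F^* omega = (3*u*(9*u - 12*v + 4)) du + (9*u^2 - v) dv.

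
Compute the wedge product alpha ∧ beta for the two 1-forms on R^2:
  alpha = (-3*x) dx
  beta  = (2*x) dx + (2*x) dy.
alpha ∧ beta = (-6*x^2) dx ∧ dy

Distribute the wedge, using dx_i ∧ dx_j = -dx_j ∧ dx_i and dx_i ∧ dx_i = 0. For each pair (i, j) with i < j, the coefficient of dx_i ∧ dx_j in alpha ∧ beta is (alpha_i * beta_j - alpha_j * beta_i). Collecting: alpha ∧ beta = (-6*x^2) dx ∧ dy.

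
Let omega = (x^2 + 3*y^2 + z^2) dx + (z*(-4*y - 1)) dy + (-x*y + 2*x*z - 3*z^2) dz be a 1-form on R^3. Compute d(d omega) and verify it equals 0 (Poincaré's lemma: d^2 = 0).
d(d omega) = 0

Step 1: d omega = sum_{i<j} (∂f_j/∂x_i - ∂f_i/∂x_j) dx_i ∧ dx_j:
  coeff of dx ∧ dy: -6*y
  coeff of dx ∧ dz: -y
  coeff of dy ∧ dz: -x + 4*y + 1
Step 2: Apply d again to each 2-form coefficient. The only possible 3-form in R^3 is dx ∧ dy ∧ dz, with coefficient
  ∂(coeff of dy∧dz)/∂x - ∂(coeff of dx∧dz)/∂y + ∂(coeff of dx∧dy)/∂z
  = ∂/∂x (-x + 4*y + 1) - ∂/∂y (-y) + ∂/∂z (-6*y).
Each of these terms simplifies to sums of mixed partials that cancel in pairs. The result is 0 (by equality of mixed partials for smooth functions — Schwarz / Clairaut).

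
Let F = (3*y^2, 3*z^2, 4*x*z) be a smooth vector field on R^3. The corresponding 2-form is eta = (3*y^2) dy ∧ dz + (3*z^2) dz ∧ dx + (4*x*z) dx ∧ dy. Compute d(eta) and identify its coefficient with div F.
d(eta) = (4*x) dx ∧ dy ∧ dz; div F = 4*x

For a 2-form in R^3 of the form above, applying d gives a 3-form with coefficient ∂P/∂x + ∂Q/∂y + ∂R/∂z:
  ∂P/∂x = 0
  ∂Q/∂y = 0
  ∂R/∂z = 4*x
Sum = 4*x, which is exactly div F.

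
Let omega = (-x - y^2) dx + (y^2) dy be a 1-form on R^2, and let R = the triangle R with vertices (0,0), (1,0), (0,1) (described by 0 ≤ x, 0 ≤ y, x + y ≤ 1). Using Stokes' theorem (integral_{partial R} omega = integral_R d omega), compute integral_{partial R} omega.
integral_(partial R) omega = 1/3

Stokes: integral_partial_R omega = integral_R d omega with d omega = (∂Q/∂x - ∂P/∂y) dx ∧ dy.
  ∂Q/∂x = 0
  ∂P/∂y = -2*y
  integrand = ∂Q/∂x - ∂P/∂y = 2*y.
Integrating over R: integral_0^1 integral_0^{1-x} (2*y) dy dx = 1/3.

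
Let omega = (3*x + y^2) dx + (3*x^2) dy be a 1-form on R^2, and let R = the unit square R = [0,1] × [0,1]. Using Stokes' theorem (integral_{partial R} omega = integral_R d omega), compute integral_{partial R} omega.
integral_(partial R) omega = 2

Stokes: integral_partial_R omega = integral_R d omega with d omega = (∂Q/∂x - ∂P/∂y) dx ∧ dy.
  ∂Q/∂x = 6*x
  ∂P/∂y = 2*y
  integrand = ∂Q/∂x - ∂P/∂y = 6*x - 2*y.
Integrating over R: integral_0^1 integral_0^1 (6*x - 2*y) dx dy = 2.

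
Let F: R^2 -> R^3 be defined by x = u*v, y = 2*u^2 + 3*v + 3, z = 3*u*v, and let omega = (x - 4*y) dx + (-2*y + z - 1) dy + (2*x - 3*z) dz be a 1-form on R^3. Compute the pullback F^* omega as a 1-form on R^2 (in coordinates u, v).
F^* omega = (-16*u^3 + 4*u^2*v - 20*u*v^2 - 24*u*v - 28*u - 12*v^2 - 12*v) du + (-8*u^3 - 20*u^2*v - 12*u^2 - 3*u*v - 12*u - 18*v - 21) dv

Using F^*(f dg) = (f ∘ F) d(g ∘ F), substitute each coordinate x_i by F_i(u, v) in f_i, and replace dx_i by d F_i = (∂F_i/∂u) du + (∂F_i/∂v) dv.
  For the x component: f_1(F) = -8*u^2 + u*v - 12*v - 12; d F_1 = (v) du + (u) dv
  For the y component: f_2(F) = -4*u^2 + 3*u*v - 6*v - 7; d F_2 = (4*u) du + (3) dv
  For the z component: f_3(F) = -7*u*v; d F_3 = (3*v) du + (3*u) dv
Combining and collecting du, dv coefficients:
  coeff of du: -16*u^3 + 4*u^2*v - 20*u*v^2 - 24*u*v - 28*u - 12*v^2 - 12*v
  coeff of dv: -8*u^3 - 20*u^2*v - 12*u^2 - 3*u*v - 12*u - 18*v - 21
F^* omega = (-16*u^3 + 4*u^2*v - 20*u*v^2 - 24*u*v - 28*u - 12*v^2 - 12*v) du + (-8*u^3 - 20*u^2*v - 12*u^2 - 3*u*v - 12*u - 18*v - 21) dv.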